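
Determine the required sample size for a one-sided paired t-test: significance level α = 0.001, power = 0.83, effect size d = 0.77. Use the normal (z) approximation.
n = 28 pairs

Sample size formula (paired t-test, normal approximation):
n = ((z_α + z_β) / d)²

z_α = 3.090 (for α = 0.001, one-sided)
z_β = 0.954 (for power = 0.83)
d = 0.77

n = ((3.090 + 0.954) / 0.77)²
n = (5.252)²
n ≈ 27.58
Round up to the next whole number: n = 28 pairs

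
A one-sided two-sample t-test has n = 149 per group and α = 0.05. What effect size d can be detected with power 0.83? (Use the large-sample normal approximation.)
d ≈ 0.30

Minimum detectable effect (two-sample t-test, normal approximation):
d = (z_α + z_β) / √(n/2)
d = (1.645 + 0.954) / √(149/2)
d = 2.599 / 8.631
d ≈ 0.30

By Cohen's convention (0.2 small / 0.5 medium / 0.8 large): small effect.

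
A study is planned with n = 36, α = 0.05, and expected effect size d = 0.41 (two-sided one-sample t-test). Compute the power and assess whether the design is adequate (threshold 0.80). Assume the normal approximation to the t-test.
Power ≈ 0.69; the study is underpowered (power < 0.80)

Power calculation (one-sample t-test, normal approximation):
z_β = d · √n - z_{α/2}
z_β = 0.41 · √36 - 1.960
z_β = 0.41 · 6.000 - 1.960
z_β = 0.500

Power = Φ(z_β) = Φ(0.500) ≈ 0.691

Effect size d = 0.41 is small by Cohen's convention (0.2/0.5/0.8).

Threshold: power ≥ 0.80 is conventionally adequate.
Power ≈ 0.69 → the study is underpowered (power < 0.80).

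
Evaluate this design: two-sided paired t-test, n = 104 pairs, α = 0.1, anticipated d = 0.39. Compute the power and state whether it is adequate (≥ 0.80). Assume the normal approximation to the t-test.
Power ≈ 0.99; the study is adequately powered (power ≥ 0.80)

Power calculation (paired t-test, normal approximation):
z_β = d · √n - z_{α/2}
z_β = 0.39 · √104 - 1.645
z_β = 0.39 · 10.198 - 1.645
z_β = 2.332

Power = Φ(z_β) = Φ(2.332) ≈ 0.990

Effect size d = 0.39 is small by Cohen's convention (0.2/0.5/0.8).

Threshold: power ≥ 0.80 is conventionally adequate.
Power ≈ 0.99 → the study is adequately powered (power ≥ 0.80).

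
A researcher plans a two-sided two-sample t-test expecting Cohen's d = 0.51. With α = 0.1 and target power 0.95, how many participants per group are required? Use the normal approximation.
n = 84 per group

Sample size formula (two-sample t-test, normal approximation):
n = 2 · ((z_{α/2} + z_β) / d)²

z_{α/2} = 1.645 (for α = 0.1, two-sided)
z_β = 1.645 (for power = 0.95)
d = 0.51

n = 2 · ((1.645 + 1.645) / 0.51)²
n = 2 · (6.451)²
n ≈ 83.23
Round up to the next whole number: n = 84 per group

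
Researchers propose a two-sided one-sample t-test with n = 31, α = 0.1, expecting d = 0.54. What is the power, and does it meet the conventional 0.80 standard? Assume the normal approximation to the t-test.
Power ≈ 0.91; the study is adequately powered (power ≥ 0.80)

Power calculation (one-sample t-test, normal approximation):
z_β = d · √n - z_{α/2}
z_β = 0.54 · √31 - 1.645
z_β = 0.54 · 5.568 - 1.645
z_β = 1.362

Power = Φ(z_β) = Φ(1.362) ≈ 0.913

Effect size d = 0.54 is medium by Cohen's convention (0.2/0.5/0.8).

Threshold: power ≥ 0.80 is conventionally adequate.
Power ≈ 0.91 → the study is adequately powered (power ≥ 0.80).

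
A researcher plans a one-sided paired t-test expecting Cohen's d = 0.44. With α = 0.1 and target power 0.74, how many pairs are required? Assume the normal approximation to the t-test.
n = 20 pairs

Sample size formula (paired t-test, normal approximation):
n = ((z_α + z_β) / d)²

z_α = 1.282 (for α = 0.1, one-sided)
z_β = 0.643 (for power = 0.74)
d = 0.44

n = ((1.282 + 0.643) / 0.44)²
n = (4.375)²
n ≈ 19.14
Round up to the next whole number: n = 20 pairs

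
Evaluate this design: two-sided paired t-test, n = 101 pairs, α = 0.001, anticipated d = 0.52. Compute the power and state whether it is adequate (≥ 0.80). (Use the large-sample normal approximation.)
Power ≈ 0.97; the study is adequately powered (power ≥ 0.80)

Power calculation (paired t-test, normal approximation):
z_β = d · √n - z_{α/2}
z_β = 0.52 · √101 - 3.291
z_β = 0.52 · 10.050 - 3.291
z_β = 1.935

Power = Φ(z_β) = Φ(1.935) ≈ 0.974

Effect size d = 0.52 is medium by Cohen's convention (0.2/0.5/0.8).

Threshold: power ≥ 0.80 is conventionally adequate.
Power ≈ 0.97 → the study is adequately powered (power ≥ 0.80).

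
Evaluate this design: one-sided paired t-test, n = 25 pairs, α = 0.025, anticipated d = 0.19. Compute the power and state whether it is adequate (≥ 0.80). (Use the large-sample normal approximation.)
Power ≈ 0.16; the study is underpowered (power < 0.80)

Power calculation (paired t-test, normal approximation):
z_β = d · √n - z_α
z_β = 0.19 · √25 - 1.960
z_β = 0.19 · 5.000 - 1.960
z_β = -1.010

Power = Φ(z_β) = Φ(-1.010) ≈ 0.156

Effect size d = 0.19 is very small by Cohen's convention (0.2/0.5/0.8).

Threshold: power ≥ 0.80 is conventionally adequate.
Power ≈ 0.16 → the study is underpowered (power < 0.80).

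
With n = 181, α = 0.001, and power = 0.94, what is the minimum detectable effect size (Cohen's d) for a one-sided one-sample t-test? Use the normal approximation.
d ≈ 0.35

Minimum detectable effect (one-sample t-test, normal approximation):
d = (z_α + z_β) / √n
d = (3.090 + 1.555) / √181
d = 4.645 / 13.454
d ≈ 0.35

By Cohen's convention (0.2 small / 0.5 medium / 0.8 large): small effect.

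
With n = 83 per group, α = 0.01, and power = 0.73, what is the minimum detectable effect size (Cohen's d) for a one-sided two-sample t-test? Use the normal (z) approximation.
d ≈ 0.46

Minimum detectable effect (two-sample t-test, normal approximation):
d = (z_α + z_β) / √(n/2)
d = (2.326 + 0.613) / √(83/2)
d = 2.939 / 6.442
d ≈ 0.46

By Cohen's convention (0.2 small / 0.5 medium / 0.8 large): small effect.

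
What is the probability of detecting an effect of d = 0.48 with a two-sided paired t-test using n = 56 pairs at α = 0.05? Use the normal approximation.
Power ≈ 0.95

Power calculation (paired t-test, normal approximation):
z_β = d · √n - z_{α/2}
z_β = 0.48 · √56 - 1.960
z_β = 0.48 · 7.483 - 1.960
z_β = 1.632

Power = Φ(z_β) = Φ(1.632) ≈ 0.949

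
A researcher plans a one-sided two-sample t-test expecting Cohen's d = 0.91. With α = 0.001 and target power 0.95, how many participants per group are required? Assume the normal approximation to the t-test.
n = 55 per group

Sample size formula (two-sample t-test, normal approximation):
n = 2 · ((z_α + z_β) / d)²

z_α = 3.090 (for α = 0.001, one-sided)
z_β = 1.645 (for power = 0.95)
d = 0.91

n = 2 · ((3.090 + 1.645) / 0.91)²
n = 2 · (5.203)²
n ≈ 54.14
Round up to the next whole number: n = 55 per group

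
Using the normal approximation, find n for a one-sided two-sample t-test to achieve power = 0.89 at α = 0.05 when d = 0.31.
n = 172 per group

Sample size formula (two-sample t-test, normal approximation):
n = 2 · ((z_α + z_β) / d)²

z_α = 1.645 (for α = 0.05, one-sided)
z_β = 1.227 (for power = 0.89)
d = 0.31

n = 2 · ((1.645 + 1.227) / 0.31)²
n = 2 · (9.265)²
n ≈ 171.68
Round up to the next whole number: n = 172 per group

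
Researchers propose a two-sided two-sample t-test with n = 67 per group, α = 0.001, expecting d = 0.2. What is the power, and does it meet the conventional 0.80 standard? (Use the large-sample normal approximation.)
Power ≈ 0.02; the study is underpowered (power < 0.80)

Power calculation (two-sample t-test, normal approximation):
z_β = d · √(n/2) - z_{α/2}
z_β = 0.2 · √(67/2) - 3.291
z_β = 0.2 · 5.788 - 3.291
z_β = -2.133

Power = Φ(z_β) = Φ(-2.133) ≈ 0.016

Effect size d = 0.2 is small by Cohen's convention (0.2/0.5/0.8).

Threshold: power ≥ 0.80 is conventionally adequate.
Power ≈ 0.02 → the study is underpowered (power < 0.80).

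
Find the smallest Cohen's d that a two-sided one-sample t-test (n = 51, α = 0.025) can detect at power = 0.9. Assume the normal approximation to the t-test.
d ≈ 0.49

Minimum detectable effect (one-sample t-test, normal approximation):
d = (z_{α/2} + z_β) / √n
d = (2.241 + 1.282) / √51
d = 3.523 / 7.141
d ≈ 0.49

By Cohen's convention (0.2 small / 0.5 medium / 0.8 large): small effect.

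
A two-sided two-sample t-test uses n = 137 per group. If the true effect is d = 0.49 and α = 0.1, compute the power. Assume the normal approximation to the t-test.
Power ≈ 0.99

Power calculation (two-sample t-test, normal approximation):
z_β = d · √(n/2) - z_{α/2}
z_β = 0.49 · √(137/2) - 1.645
z_β = 0.49 · 8.276 - 1.645
z_β = 2.411

Power = Φ(z_β) = Φ(2.411) ≈ 0.992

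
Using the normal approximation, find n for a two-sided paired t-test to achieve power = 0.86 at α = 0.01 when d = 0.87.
n = 18 pairs

Sample size formula (paired t-test, normal approximation):
n = ((z_{α/2} + z_β) / d)²

z_{α/2} = 2.576 (for α = 0.01, two-sided)
z_β = 1.080 (for power = 0.86)
d = 0.87

n = ((2.576 + 1.080) / 0.87)²
n = (4.202)²
n ≈ 17.66
Round up to the next whole number: n = 18 pairs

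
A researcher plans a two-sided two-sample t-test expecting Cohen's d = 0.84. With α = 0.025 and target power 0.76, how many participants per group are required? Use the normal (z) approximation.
n = 25 per group

Sample size formula (two-sample t-test, normal approximation):
n = 2 · ((z_{α/2} + z_β) / d)²

z_{α/2} = 2.241 (for α = 0.025, two-sided)
z_β = 0.706 (for power = 0.76)
d = 0.84

n = 2 · ((2.241 + 0.706) / 0.84)²
n = 2 · (3.508)²
n ≈ 24.61
Round up to the next whole number: n = 25 per group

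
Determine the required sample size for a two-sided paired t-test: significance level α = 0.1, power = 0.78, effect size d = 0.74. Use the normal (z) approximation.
n = 11 pairs

Sample size formula (paired t-test, normal approximation):
n = ((z_{α/2} + z_β) / d)²

z_{α/2} = 1.645 (for α = 0.1, two-sided)
z_β = 0.772 (for power = 0.78)
d = 0.74

n = ((1.645 + 0.772) / 0.74)²
n = (3.266)²
n ≈ 10.67
Round up to the next whole number: n = 11 pairs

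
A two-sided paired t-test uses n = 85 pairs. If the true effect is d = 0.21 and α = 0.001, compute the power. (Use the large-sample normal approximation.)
Power ≈ 0.09

Power calculation (paired t-test, normal approximation):
z_β = d · √n - z_{α/2}
z_β = 0.21 · √85 - 3.291
z_β = 0.21 · 9.220 - 3.291
z_β = -1.354

Power = Φ(z_β) = Φ(-1.354) ≈ 0.088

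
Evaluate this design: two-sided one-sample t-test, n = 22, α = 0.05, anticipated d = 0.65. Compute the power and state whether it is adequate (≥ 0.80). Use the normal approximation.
Power ≈ 0.86; the study is adequately powered (power ≥ 0.80)

Power calculation (one-sample t-test, normal approximation):
z_β = d · √n - z_{α/2}
z_β = 0.65 · √22 - 1.960
z_β = 0.65 · 4.690 - 1.960
z_β = 1.089

Power = Φ(z_β) = Φ(1.089) ≈ 0.862

Effect size d = 0.65 is medium by Cohen's convention (0.2/0.5/0.8).

Threshold: power ≥ 0.80 is conventionally adequate.
Power ≈ 0.86 → the study is adequately powered (power ≥ 0.80).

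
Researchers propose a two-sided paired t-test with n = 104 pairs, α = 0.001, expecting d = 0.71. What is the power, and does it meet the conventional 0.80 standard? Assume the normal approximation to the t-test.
Power ≈ 1.00; the study is adequately powered (power ≥ 0.80)

Power calculation (paired t-test, normal approximation):
z_β = d · √n - z_{α/2}
z_β = 0.71 · √104 - 3.291
z_β = 0.71 · 10.198 - 3.291
z_β = 3.950

Power = Φ(z_β) = Φ(3.950) ≈ 1.000

Effect size d = 0.71 is medium by Cohen's convention (0.2/0.5/0.8).

Threshold: power ≥ 0.80 is conventionally adequate.
Power ≈ 1.00 → the study is adequately powered (power ≥ 0.80).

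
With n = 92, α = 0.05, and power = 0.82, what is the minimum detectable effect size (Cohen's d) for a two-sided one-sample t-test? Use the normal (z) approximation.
d ≈ 0.30

Minimum detectable effect (one-sample t-test, normal approximation):
d = (z_{α/2} + z_β) / √n
d = (1.960 + 0.915) / √92
d = 2.875 / 9.592
d ≈ 0.30

By Cohen's convention (0.2 small / 0.5 medium / 0.8 large): small effect.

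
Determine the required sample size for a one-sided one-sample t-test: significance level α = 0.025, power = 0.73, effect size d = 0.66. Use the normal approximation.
n = 16

Sample size formula (one-sample t-test, normal approximation):
n = ((z_α + z_β) / d)²

z_α = 1.960 (for α = 0.025, one-sided)
z_β = 0.613 (for power = 0.73)
d = 0.66

n = ((1.960 + 0.613) / 0.66)²
n = (3.898)²
n ≈ 15.19
Round up to the next whole number: n = 16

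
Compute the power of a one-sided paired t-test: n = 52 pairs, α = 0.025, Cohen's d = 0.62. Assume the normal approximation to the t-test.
Power ≈ 0.99

Power calculation (paired t-test, normal approximation):
z_β = d · √n - z_α
z_β = 0.62 · √52 - 1.960
z_β = 0.62 · 7.211 - 1.960
z_β = 2.511

Power = Φ(z_β) = Φ(2.511) ≈ 0.994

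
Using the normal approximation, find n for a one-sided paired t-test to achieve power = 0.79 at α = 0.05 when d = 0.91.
n = 8 pairs

Sample size formula (paired t-test, normal approximation):
n = ((z_α + z_β) / d)²

z_α = 1.645 (for α = 0.05, one-sided)
z_β = 0.806 (for power = 0.79)
d = 0.91

n = ((1.645 + 0.806) / 0.91)²
n = (2.693)²
n ≈ 7.25
Round up to the next whole number: n = 8 pairs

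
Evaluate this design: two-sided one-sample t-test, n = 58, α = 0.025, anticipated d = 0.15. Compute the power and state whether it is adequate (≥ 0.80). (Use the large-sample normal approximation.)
Power ≈ 0.14; the study is underpowered (power < 0.80)

Power calculation (one-sample t-test, normal approximation):
z_β = d · √n - z_{α/2}
z_β = 0.15 · √58 - 2.241
z_β = 0.15 · 7.616 - 2.241
z_β = -1.099

Power = Φ(z_β) = Φ(-1.099) ≈ 0.136

Effect size d = 0.15 is very small by Cohen's convention (0.2/0.5/0.8).

Threshold: power ≥ 0.80 is conventionally adequate.
Power ≈ 0.14 → the study is underpowered (power < 0.80).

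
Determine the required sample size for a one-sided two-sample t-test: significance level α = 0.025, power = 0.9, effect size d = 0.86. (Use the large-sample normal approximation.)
n = 29 per group

Sample size formula (two-sample t-test, normal approximation):
n = 2 · ((z_α + z_β) / d)²

z_α = 1.960 (for α = 0.025, one-sided)
z_β = 1.282 (for power = 0.9)
d = 0.86

n = 2 · ((1.960 + 1.282) / 0.86)²
n = 2 · (3.770)²
n ≈ 28.43
Round up to the next whole number: n = 29 per group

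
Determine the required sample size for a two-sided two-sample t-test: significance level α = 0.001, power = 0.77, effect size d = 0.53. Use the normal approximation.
n = 116 per group

Sample size formula (two-sample t-test, normal approximation):
n = 2 · ((z_{α/2} + z_β) / d)²

z_{α/2} = 3.291 (for α = 0.001, two-sided)
z_β = 0.739 (for power = 0.77)
d = 0.53

n = 2 · ((3.291 + 0.739) / 0.53)²
n = 2 · (7.604)²
n ≈ 115.64
Round up to the next whole number: n = 116 per group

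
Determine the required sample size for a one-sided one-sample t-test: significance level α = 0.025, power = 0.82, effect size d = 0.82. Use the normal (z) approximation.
n = 13

Sample size formula (one-sample t-test, normal approximation):
n = ((z_α + z_β) / d)²

z_α = 1.960 (for α = 0.025, one-sided)
z_β = 0.915 (for power = 0.82)
d = 0.82

n = ((1.960 + 0.915) / 0.82)²
n = (3.506)²
n ≈ 12.29
Round up to the next whole number: n = 13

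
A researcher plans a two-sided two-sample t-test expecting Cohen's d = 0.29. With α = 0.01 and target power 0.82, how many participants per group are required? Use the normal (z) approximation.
n = 290 per group

Sample size formula (two-sample t-test, normal approximation):
n = 2 · ((z_{α/2} + z_β) / d)²

z_{α/2} = 2.576 (for α = 0.01, two-sided)
z_β = 0.915 (for power = 0.82)
d = 0.29

n = 2 · ((2.576 + 0.915) / 0.29)²
n = 2 · (12.038)²
n ≈ 289.83
Round up to the next whole number: n = 290 per group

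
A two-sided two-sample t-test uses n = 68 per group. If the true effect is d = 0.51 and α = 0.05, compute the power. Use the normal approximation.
Power ≈ 0.84

Power calculation (two-sample t-test, normal approximation):
z_β = d · √(n/2) - z_{α/2}
z_β = 0.51 · √(68/2) - 1.960
z_β = 0.51 · 5.831 - 1.960
z_β = 1.014

Power = Φ(z_β) = Φ(1.014) ≈ 0.845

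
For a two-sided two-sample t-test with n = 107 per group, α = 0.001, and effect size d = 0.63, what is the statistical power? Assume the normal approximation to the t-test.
Power ≈ 0.91

Power calculation (two-sample t-test, normal approximation):
z_β = d · √(n/2) - z_{α/2}
z_β = 0.63 · √(107/2) - 3.291
z_β = 0.63 · 7.314 - 3.291
z_β = 1.318

Power = Φ(z_β) = Φ(1.318) ≈ 0.906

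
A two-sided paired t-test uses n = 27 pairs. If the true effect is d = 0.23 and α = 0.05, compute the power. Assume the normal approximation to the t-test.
Power ≈ 0.22

Power calculation (paired t-test, normal approximation):
z_β = d · √n - z_{α/2}
z_β = 0.23 · √27 - 1.960
z_β = 0.23 · 5.196 - 1.960
z_β = -0.765

Power = Φ(z_β) = Φ(-0.765) ≈ 0.222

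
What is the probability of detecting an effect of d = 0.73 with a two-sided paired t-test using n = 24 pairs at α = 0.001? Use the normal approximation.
Power ≈ 0.61

Power calculation (paired t-test, normal approximation):
z_β = d · √n - z_{α/2}
z_β = 0.73 · √24 - 3.291
z_β = 0.73 · 4.899 - 3.291
z_β = 0.286

Power = Φ(z_β) = Φ(0.286) ≈ 0.612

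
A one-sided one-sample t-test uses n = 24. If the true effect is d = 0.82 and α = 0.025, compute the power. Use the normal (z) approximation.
Power ≈ 0.98

Power calculation (one-sample t-test, normal approximation):
z_β = d · √n - z_α
z_β = 0.82 · √24 - 1.960
z_β = 0.82 · 4.899 - 1.960
z_β = 2.057

Power = Φ(z_β) = Φ(2.057) ≈ 0.980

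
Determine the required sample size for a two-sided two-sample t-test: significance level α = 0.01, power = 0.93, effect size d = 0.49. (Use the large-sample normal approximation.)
n = 137 per group

Sample size formula (two-sample t-test, normal approximation):
n = 2 · ((z_{α/2} + z_β) / d)²

z_{α/2} = 2.576 (for α = 0.01, two-sided)
z_β = 1.476 (for power = 0.93)
d = 0.49

n = 2 · ((2.576 + 1.476) / 0.49)²
n = 2 · (8.269)²
n ≈ 136.75
Round up to the next whole number: n = 137 per group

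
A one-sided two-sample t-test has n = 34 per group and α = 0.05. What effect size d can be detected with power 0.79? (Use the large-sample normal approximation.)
d ≈ 0.59

Minimum detectable effect (two-sample t-test, normal approximation):
d = (z_α + z_β) / √(n/2)
d = (1.645 + 0.806) / √(34/2)
d = 2.451 / 4.123
d ≈ 0.59

By Cohen's convention (0.2 small / 0.5 medium / 0.8 large): medium effect.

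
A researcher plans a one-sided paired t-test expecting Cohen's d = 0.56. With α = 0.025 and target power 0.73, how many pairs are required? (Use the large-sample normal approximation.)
n = 22 pairs

Sample size formula (paired t-test, normal approximation):
n = ((z_α + z_β) / d)²

z_α = 1.960 (for α = 0.025, one-sided)
z_β = 0.613 (for power = 0.73)
d = 0.56

n = ((1.960 + 0.613) / 0.56)²
n = (4.595)²
n ≈ 21.11
Round up to the next whole number: n = 22 pairs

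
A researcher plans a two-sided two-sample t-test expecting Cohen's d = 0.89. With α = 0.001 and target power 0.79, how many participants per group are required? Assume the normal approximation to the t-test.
n = 43 per group

Sample size formula (two-sample t-test, normal approximation):
n = 2 · ((z_{α/2} + z_β) / d)²

z_{α/2} = 3.291 (for α = 0.001, two-sided)
z_β = 0.806 (for power = 0.79)
d = 0.89

n = 2 · ((3.291 + 0.806) / 0.89)²
n = 2 · (4.603)²
n ≈ 42.38
Round up to the next whole number: n = 43 per group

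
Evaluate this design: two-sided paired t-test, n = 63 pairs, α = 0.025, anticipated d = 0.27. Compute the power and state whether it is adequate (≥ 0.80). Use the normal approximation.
Power ≈ 0.46; the study is underpowered (power < 0.80)

Power calculation (paired t-test, normal approximation):
z_β = d · √n - z_{α/2}
z_β = 0.27 · √63 - 2.241
z_β = 0.27 · 7.937 - 2.241
z_β = -0.098

Power = Φ(z_β) = Φ(-0.098) ≈ 0.461

Effect size d = 0.27 is small by Cohen's convention (0.2/0.5/0.8).

Threshold: power ≥ 0.80 is conventionally adequate.
Power ≈ 0.46 → the study is underpowered (power < 0.80).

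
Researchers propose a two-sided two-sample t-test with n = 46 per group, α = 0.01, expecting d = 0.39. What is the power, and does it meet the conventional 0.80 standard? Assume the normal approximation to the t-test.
Power ≈ 0.24; the study is underpowered (power < 0.80)

Power calculation (two-sample t-test, normal approximation):
z_β = d · √(n/2) - z_{α/2}
z_β = 0.39 · √(46/2) - 2.576
z_β = 0.39 · 4.796 - 2.576
z_β = -0.705

Power = Φ(z_β) = Φ(-0.705) ≈ 0.240

Effect size d = 0.39 is small by Cohen's convention (0.2/0.5/0.8).

Threshold: power ≥ 0.80 is conventionally adequate.
Power ≈ 0.24 → the study is underpowered (power < 0.80).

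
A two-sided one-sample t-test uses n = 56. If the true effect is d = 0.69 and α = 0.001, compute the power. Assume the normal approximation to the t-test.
Power ≈ 0.97

Power calculation (one-sample t-test, normal approximation):
z_β = d · √n - z_{α/2}
z_β = 0.69 · √56 - 3.291
z_β = 0.69 · 7.483 - 3.291
z_β = 1.873

Power = Φ(z_β) = Φ(1.873) ≈ 0.969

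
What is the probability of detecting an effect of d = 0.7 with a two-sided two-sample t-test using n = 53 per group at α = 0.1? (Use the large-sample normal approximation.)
Power ≈ 0.97

Power calculation (two-sample t-test, normal approximation):
z_β = d · √(n/2) - z_{α/2}
z_β = 0.7 · √(53/2) - 1.645
z_β = 0.7 · 5.148 - 1.645
z_β = 1.959

Power = Φ(z_β) = Φ(1.959) ≈ 0.975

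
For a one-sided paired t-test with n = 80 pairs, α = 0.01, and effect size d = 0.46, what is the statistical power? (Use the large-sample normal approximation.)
Power ≈ 0.96

Power calculation (paired t-test, normal approximation):
z_β = d · √n - z_α
z_β = 0.46 · √80 - 2.326
z_β = 0.46 · 8.944 - 2.326
z_β = 1.788

Power = Φ(z_β) = Φ(1.788) ≈ 0.963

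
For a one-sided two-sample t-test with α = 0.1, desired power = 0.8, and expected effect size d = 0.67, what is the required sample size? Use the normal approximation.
n = 21 per group

Sample size formula (two-sample t-test, normal approximation):
n = 2 · ((z_α + z_β) / d)²

z_α = 1.282 (for α = 0.1, one-sided)
z_β = 0.842 (for power = 0.8)
d = 0.67

n = 2 · ((1.282 + 0.842) / 0.67)²
n = 2 · (3.170)²
n ≈ 20.10
Round up to the next whole number: n = 21 per group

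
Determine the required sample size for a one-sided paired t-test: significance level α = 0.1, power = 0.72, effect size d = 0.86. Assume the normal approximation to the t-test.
n = 5 pairs

Sample size formula (paired t-test, normal approximation):
n = ((z_α + z_β) / d)²

z_α = 1.282 (for α = 0.1, one-sided)
z_β = 0.583 (for power = 0.72)
d = 0.86

n = ((1.282 + 0.583) / 0.86)²
n = (2.169)²
n ≈ 4.70
Round up to the next whole number: n = 5 pairs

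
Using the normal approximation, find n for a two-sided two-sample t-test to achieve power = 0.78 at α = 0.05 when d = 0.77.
n = 26 per group

Sample size formula (two-sample t-test, normal approximation):
n = 2 · ((z_{α/2} + z_β) / d)²

z_{α/2} = 1.960 (for α = 0.05, two-sided)
z_β = 0.772 (for power = 0.78)
d = 0.77

n = 2 · ((1.960 + 0.772) / 0.77)²
n = 2 · (3.548)²
n ≈ 25.18
Round up to the next whole number: n = 26 per group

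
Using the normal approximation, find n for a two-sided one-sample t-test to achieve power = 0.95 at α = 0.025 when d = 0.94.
n = 18

Sample size formula (one-sample t-test, normal approximation):
n = ((z_{α/2} + z_β) / d)²

z_{α/2} = 2.241 (for α = 0.025, two-sided)
z_β = 1.645 (for power = 0.95)
d = 0.94

n = ((2.241 + 1.645) / 0.94)²
n = (4.134)²
n ≈ 17.09
Round up to the next whole number: n = 18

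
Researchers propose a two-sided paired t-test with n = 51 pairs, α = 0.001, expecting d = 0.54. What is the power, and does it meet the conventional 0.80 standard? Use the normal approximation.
Power ≈ 0.71; the study is underpowered (power < 0.80)

Power calculation (paired t-test, normal approximation):
z_β = d · √n - z_{α/2}
z_β = 0.54 · √51 - 3.291
z_β = 0.54 · 7.141 - 3.291
z_β = 0.566

Power = Φ(z_β) = Φ(0.566) ≈ 0.714

Effect size d = 0.54 is medium by Cohen's convention (0.2/0.5/0.8).

Threshold: power ≥ 0.80 is conventionally adequate.
Power ≈ 0.71 → the study is underpowered (power < 0.80).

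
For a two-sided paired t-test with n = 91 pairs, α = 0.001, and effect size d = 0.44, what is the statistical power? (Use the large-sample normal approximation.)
Power ≈ 0.82

Power calculation (paired t-test, normal approximation):
z_β = d · √n - z_{α/2}
z_β = 0.44 · √91 - 3.291
z_β = 0.44 · 9.539 - 3.291
z_β = 0.907

Power = Φ(z_β) = Φ(0.907) ≈ 0.818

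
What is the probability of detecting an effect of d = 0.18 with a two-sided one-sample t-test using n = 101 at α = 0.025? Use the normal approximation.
Power ≈ 0.33

Power calculation (one-sample t-test, normal approximation):
z_β = d · √n - z_{α/2}
z_β = 0.18 · √101 - 2.241
z_β = 0.18 · 10.050 - 2.241
z_β = -0.432

Power = Φ(z_β) = Φ(-0.432) ≈ 0.333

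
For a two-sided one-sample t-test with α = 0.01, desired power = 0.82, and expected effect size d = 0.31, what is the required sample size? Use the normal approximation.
n = 127

Sample size formula (one-sample t-test, normal approximation):
n = ((z_{α/2} + z_β) / d)²

z_{α/2} = 2.576 (for α = 0.01, two-sided)
z_β = 0.915 (for power = 0.82)
d = 0.31

n = ((2.576 + 0.915) / 0.31)²
n = (11.261)²
n ≈ 126.81
Round up to the next whole number: n = 127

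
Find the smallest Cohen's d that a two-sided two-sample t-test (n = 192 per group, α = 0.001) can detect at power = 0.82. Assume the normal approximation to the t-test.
d ≈ 0.43

Minimum detectable effect (two-sample t-test, normal approximation):
d = (z_{α/2} + z_β) / √(n/2)
d = (3.291 + 0.915) / √(192/2)
d = 4.206 / 9.798
d ≈ 0.43

By Cohen's convention (0.2 small / 0.5 medium / 0.8 large): small effect.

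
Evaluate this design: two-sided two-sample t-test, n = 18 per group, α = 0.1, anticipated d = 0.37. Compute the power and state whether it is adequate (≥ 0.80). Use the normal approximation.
Power ≈ 0.30; the study is underpowered (power < 0.80)

Power calculation (two-sample t-test, normal approximation):
z_β = d · √(n/2) - z_{α/2}
z_β = 0.37 · √(18/2) - 1.645
z_β = 0.37 · 3.000 - 1.645
z_β = -0.535

Power = Φ(z_β) = Φ(-0.535) ≈ 0.296

Effect size d = 0.37 is small by Cohen's convention (0.2/0.5/0.8).

Threshold: power ≥ 0.80 is conventionally adequate.
Power ≈ 0.30 → the study is underpowered (power < 0.80).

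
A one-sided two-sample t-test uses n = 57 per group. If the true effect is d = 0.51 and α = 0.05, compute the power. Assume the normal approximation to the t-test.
Power ≈ 0.86

Power calculation (two-sample t-test, normal approximation):
z_β = d · √(n/2) - z_α
z_β = 0.51 · √(57/2) - 1.645
z_β = 0.51 · 5.339 - 1.645
z_β = 1.078

Power = Φ(z_β) = Φ(1.078) ≈ 0.859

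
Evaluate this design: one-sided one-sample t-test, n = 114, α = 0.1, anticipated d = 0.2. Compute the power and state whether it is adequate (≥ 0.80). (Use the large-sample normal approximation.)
Power ≈ 0.80; the study is adequately powered (power ≥ 0.80)

Power calculation (one-sample t-test, normal approximation):
z_β = d · √n - z_α
z_β = 0.2 · √114 - 1.282
z_β = 0.2 · 10.677 - 1.282
z_β = 0.854

Power = Φ(z_β) = Φ(0.854) ≈ 0.803

Effect size d = 0.2 is small by Cohen's convention (0.2/0.5/0.8).

Threshold: power ≥ 0.80 is conventionally adequate.
Power ≈ 0.80 → the study is adequately powered (power ≥ 0.80).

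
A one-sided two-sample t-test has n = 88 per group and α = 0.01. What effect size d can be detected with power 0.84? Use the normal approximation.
d ≈ 0.50

Minimum detectable effect (two-sample t-test, normal approximation):
d = (z_α + z_β) / √(n/2)
d = (2.326 + 0.994) / √(88/2)
d = 3.321 / 6.633
d ≈ 0.50

By Cohen's convention (0.2 small / 0.5 medium / 0.8 large): medium effect.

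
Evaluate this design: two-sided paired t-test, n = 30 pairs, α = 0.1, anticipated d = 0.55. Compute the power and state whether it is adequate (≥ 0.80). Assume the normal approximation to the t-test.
Power ≈ 0.91; the study is adequately powered (power ≥ 0.80)

Power calculation (paired t-test, normal approximation):
z_β = d · √n - z_{α/2}
z_β = 0.55 · √30 - 1.645
z_β = 0.55 · 5.477 - 1.645
z_β = 1.368

Power = Φ(z_β) = Φ(1.368) ≈ 0.914

Effect size d = 0.55 is medium by Cohen's convention (0.2/0.5/0.8).

Threshold: power ≥ 0.80 is conventionally adequate.
Power ≈ 0.91 → the study is adequately powered (power ≥ 0.80).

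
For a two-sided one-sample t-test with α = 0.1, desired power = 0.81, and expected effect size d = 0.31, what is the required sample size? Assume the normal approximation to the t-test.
n = 67

Sample size formula (one-sample t-test, normal approximation):
n = ((z_{α/2} + z_β) / d)²

z_{α/2} = 1.645 (for α = 0.1, two-sided)
z_β = 0.878 (for power = 0.81)
d = 0.31

n = ((1.645 + 0.878) / 0.31)²
n = (8.139)²
n ≈ 66.24
Round up to the next whole number: n = 67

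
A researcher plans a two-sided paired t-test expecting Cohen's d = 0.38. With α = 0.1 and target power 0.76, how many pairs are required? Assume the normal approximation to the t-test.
n = 39 pairs

Sample size formula (paired t-test, normal approximation):
n = ((z_{α/2} + z_β) / d)²

z_{α/2} = 1.645 (for α = 0.1, two-sided)
z_β = 0.706 (for power = 0.76)
d = 0.38

n = ((1.645 + 0.706) / 0.38)²
n = (6.187)²
n ≈ 38.28
Round up to the next whole number: n = 39 pairs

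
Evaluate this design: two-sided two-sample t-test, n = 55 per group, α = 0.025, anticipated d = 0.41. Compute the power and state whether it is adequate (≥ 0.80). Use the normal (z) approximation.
Power ≈ 0.46; the study is underpowered (power < 0.80)

Power calculation (two-sample t-test, normal approximation):
z_β = d · √(n/2) - z_{α/2}
z_β = 0.41 · √(55/2) - 2.241
z_β = 0.41 · 5.244 - 2.241
z_β = -0.091

Power = Φ(z_β) = Φ(-0.091) ≈ 0.464

Effect size d = 0.41 is small by Cohen's convention (0.2/0.5/0.8).

Threshold: power ≥ 0.80 is conventionally adequate.
Power ≈ 0.46 → the study is underpowered (power < 0.80).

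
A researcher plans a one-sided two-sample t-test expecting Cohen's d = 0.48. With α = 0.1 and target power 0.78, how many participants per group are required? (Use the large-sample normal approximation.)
n = 37 per group

Sample size formula (two-sample t-test, normal approximation):
n = 2 · ((z_α + z_β) / d)²

z_α = 1.282 (for α = 0.1, one-sided)
z_β = 0.772 (for power = 0.78)
d = 0.48

n = 2 · ((1.282 + 0.772) / 0.48)²
n = 2 · (4.279)²
n ≈ 36.62
Round up to the next whole number: n = 37 per group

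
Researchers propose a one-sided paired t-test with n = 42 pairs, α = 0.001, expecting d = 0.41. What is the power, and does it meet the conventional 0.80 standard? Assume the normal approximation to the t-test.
Power ≈ 0.33; the study is underpowered (power < 0.80)

Power calculation (paired t-test, normal approximation):
z_β = d · √n - z_α
z_β = 0.41 · √42 - 3.090
z_β = 0.41 · 6.481 - 3.090
z_β = -0.433

Power = Φ(z_β) = Φ(-0.433) ≈ 0.332

Effect size d = 0.41 is small by Cohen's convention (0.2/0.5/0.8).

Threshold: power ≥ 0.80 is conventionally adequate.
Power ≈ 0.33 → the study is underpowered (power < 0.80).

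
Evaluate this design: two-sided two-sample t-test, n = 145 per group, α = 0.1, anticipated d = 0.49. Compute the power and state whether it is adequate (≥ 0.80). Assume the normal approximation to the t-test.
Power ≈ 0.99; the study is adequately powered (power ≥ 0.80)

Power calculation (two-sample t-test, normal approximation):
z_β = d · √(n/2) - z_{α/2}
z_β = 0.49 · √(145/2) - 1.645
z_β = 0.49 · 8.515 - 1.645
z_β = 2.527

Power = Φ(z_β) = Φ(2.527) ≈ 0.994

Effect size d = 0.49 is small by Cohen's convention (0.2/0.5/0.8).

Threshold: power ≥ 0.80 is conventionally adequate.
Power ≈ 0.99 → the study is adequately powered (power ≥ 0.80).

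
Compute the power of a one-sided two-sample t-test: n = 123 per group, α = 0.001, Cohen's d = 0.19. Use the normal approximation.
Power ≈ 0.05

Power calculation (two-sample t-test, normal approximation):
z_β = d · √(n/2) - z_α
z_β = 0.19 · √(123/2) - 3.090
z_β = 0.19 · 7.842 - 3.090
z_β = -1.600

Power = Φ(z_β) = Φ(-1.600) ≈ 0.055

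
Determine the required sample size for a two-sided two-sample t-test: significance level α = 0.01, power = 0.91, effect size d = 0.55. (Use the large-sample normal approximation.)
n = 102 per group

Sample size formula (two-sample t-test, normal approximation):
n = 2 · ((z_{α/2} + z_β) / d)²

z_{α/2} = 2.576 (for α = 0.01, two-sided)
z_β = 1.341 (for power = 0.91)
d = 0.55

n = 2 · ((2.576 + 1.341) / 0.55)²
n = 2 · (7.122)²
n ≈ 101.45
Round up to the next whole number: n = 102 per group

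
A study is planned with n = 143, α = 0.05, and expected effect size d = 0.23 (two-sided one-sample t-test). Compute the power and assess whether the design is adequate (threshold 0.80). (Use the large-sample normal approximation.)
Power ≈ 0.79; the study is underpowered (power < 0.80)

Power calculation (one-sample t-test, normal approximation):
z_β = d · √n - z_{α/2}
z_β = 0.23 · √143 - 1.960
z_β = 0.23 · 11.958 - 1.960
z_β = 0.790

Power = Φ(z_β) = Φ(0.790) ≈ 0.785

Effect size d = 0.23 is small by Cohen's convention (0.2/0.5/0.8).

Threshold: power ≥ 0.80 is conventionally adequate.
Power ≈ 0.79 → the study is underpowered (power < 0.80).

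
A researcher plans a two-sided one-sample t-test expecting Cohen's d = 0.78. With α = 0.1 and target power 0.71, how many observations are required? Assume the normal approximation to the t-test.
n = 8

Sample size formula (one-sample t-test, normal approximation):
n = ((z_{α/2} + z_β) / d)²

z_{α/2} = 1.645 (for α = 0.1, two-sided)
z_β = 0.553 (for power = 0.71)
d = 0.78

n = ((1.645 + 0.553) / 0.78)²
n = (2.818)²
n ≈ 7.94
Round up to the next whole number: n = 8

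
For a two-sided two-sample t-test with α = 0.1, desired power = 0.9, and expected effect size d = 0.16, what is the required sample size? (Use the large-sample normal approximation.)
n = 670 per group

Sample size formula (two-sample t-test, normal approximation):
n = 2 · ((z_{α/2} + z_β) / d)²

z_{α/2} = 1.645 (for α = 0.1, two-sided)
z_β = 1.282 (for power = 0.9)
d = 0.16

n = 2 · ((1.645 + 1.282) / 0.16)²
n = 2 · (18.294)²
n ≈ 669.34
Round up to the next whole number: n = 670 per group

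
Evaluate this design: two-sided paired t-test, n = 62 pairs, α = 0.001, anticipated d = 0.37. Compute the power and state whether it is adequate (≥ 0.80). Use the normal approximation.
Power ≈ 0.35; the study is underpowered (power < 0.80)

Power calculation (paired t-test, normal approximation):
z_β = d · √n - z_{α/2}
z_β = 0.37 · √62 - 3.291
z_β = 0.37 · 7.874 - 3.291
z_β = -0.377

Power = Φ(z_β) = Φ(-0.377) ≈ 0.353

Effect size d = 0.37 is small by Cohen's convention (0.2/0.5/0.8).

Threshold: power ≥ 0.80 is conventionally adequate.
Power ≈ 0.35 → the study is underpowered (power < 0.80).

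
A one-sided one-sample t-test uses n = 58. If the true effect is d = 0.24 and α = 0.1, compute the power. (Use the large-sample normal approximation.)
Power ≈ 0.71

Power calculation (one-sample t-test, normal approximation):
z_β = d · √n - z_α
z_β = 0.24 · √58 - 1.282
z_β = 0.24 · 7.616 - 1.282
z_β = 0.546

Power = Φ(z_β) = Φ(0.546) ≈ 0.708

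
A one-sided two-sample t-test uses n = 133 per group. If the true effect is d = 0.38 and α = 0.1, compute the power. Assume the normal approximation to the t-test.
Power ≈ 0.97

Power calculation (two-sample t-test, normal approximation):
z_β = d · √(n/2) - z_α
z_β = 0.38 · √(133/2) - 1.282
z_β = 0.38 · 8.155 - 1.282
z_β = 1.817

Power = Φ(z_β) = Φ(1.817) ≈ 0.965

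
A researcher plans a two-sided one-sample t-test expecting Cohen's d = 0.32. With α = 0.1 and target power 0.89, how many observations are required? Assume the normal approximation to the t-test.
n = 81

Sample size formula (one-sample t-test, normal approximation):
n = ((z_{α/2} + z_β) / d)²

z_{α/2} = 1.645 (for α = 0.1, two-sided)
z_β = 1.227 (for power = 0.89)
d = 0.32

n = ((1.645 + 1.227) / 0.32)²
n = (8.975)²
n ≈ 80.55
Round up to the next whole number: n = 81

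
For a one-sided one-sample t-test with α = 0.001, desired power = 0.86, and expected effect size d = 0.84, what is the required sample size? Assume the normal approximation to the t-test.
n = 25

Sample size formula (one-sample t-test, normal approximation):
n = ((z_α + z_β) / d)²

z_α = 3.090 (for α = 0.001, one-sided)
z_β = 1.080 (for power = 0.86)
d = 0.84

n = ((3.090 + 1.080) / 0.84)²
n = (4.964)²
n ≈ 24.64
Round up to the next whole number: n = 25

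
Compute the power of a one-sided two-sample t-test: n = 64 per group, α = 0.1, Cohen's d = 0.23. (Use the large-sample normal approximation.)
Power ≈ 0.51

Power calculation (two-sample t-test, normal approximation):
z_β = d · √(n/2) - z_α
z_β = 0.23 · √(64/2) - 1.282
z_β = 0.23 · 5.657 - 1.282
z_β = 0.020

Power = Φ(z_β) = Φ(0.020) ≈ 0.508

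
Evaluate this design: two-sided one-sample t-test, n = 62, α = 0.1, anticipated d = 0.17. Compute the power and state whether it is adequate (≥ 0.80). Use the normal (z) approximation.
Power ≈ 0.38; the study is underpowered (power < 0.80)

Power calculation (one-sample t-test, normal approximation):
z_β = d · √n - z_{α/2}
z_β = 0.17 · √62 - 1.645
z_β = 0.17 · 7.874 - 1.645
z_β = -0.306

Power = Φ(z_β) = Φ(-0.306) ≈ 0.380

Effect size d = 0.17 is very small by Cohen's convention (0.2/0.5/0.8).

Threshold: power ≥ 0.80 is conventionally adequate.
Power ≈ 0.38 → the study is underpowered (power < 0.80).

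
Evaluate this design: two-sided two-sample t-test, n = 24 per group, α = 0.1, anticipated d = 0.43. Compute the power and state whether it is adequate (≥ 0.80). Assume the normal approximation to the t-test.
Power ≈ 0.44; the study is underpowered (power < 0.80)

Power calculation (two-sample t-test, normal approximation):
z_β = d · √(n/2) - z_{α/2}
z_β = 0.43 · √(24/2) - 1.645
z_β = 0.43 · 3.464 - 1.645
z_β = -0.155

Power = Φ(z_β) = Φ(-0.155) ≈ 0.438

Effect size d = 0.43 is small by Cohen's convention (0.2/0.5/0.8).

Threshold: power ≥ 0.80 is conventionally adequate.
Power ≈ 0.44 → the study is underpowered (power < 0.80).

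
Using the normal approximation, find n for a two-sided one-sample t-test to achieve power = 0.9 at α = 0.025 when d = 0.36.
n = 96

Sample size formula (one-sample t-test, normal approximation):
n = ((z_{α/2} + z_β) / d)²

z_{α/2} = 2.241 (for α = 0.025, two-sided)
z_β = 1.282 (for power = 0.9)
d = 0.36

n = ((2.241 + 1.282) / 0.36)²
n = (9.786)²
n ≈ 95.77
Round up to the next whole number: n = 96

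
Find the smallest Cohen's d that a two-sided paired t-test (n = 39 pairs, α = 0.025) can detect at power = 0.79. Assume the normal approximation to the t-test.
d ≈ 0.49

Minimum detectable effect (paired t-test, normal approximation):
d = (z_{α/2} + z_β) / √n
d = (2.241 + 0.806) / √39
d = 3.048 / 6.245
d ≈ 0.49

By Cohen's convention (0.2 small / 0.5 medium / 0.8 large): small effect.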